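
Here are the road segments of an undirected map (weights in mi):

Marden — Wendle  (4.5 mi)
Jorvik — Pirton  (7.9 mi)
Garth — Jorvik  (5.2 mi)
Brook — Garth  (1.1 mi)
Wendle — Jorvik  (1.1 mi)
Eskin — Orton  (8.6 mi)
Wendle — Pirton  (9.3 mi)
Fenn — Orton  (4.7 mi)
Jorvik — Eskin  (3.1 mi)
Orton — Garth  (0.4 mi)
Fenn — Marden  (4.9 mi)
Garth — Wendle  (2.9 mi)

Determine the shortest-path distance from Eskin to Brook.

8.2 mi

Shortest distances from Eskin:
Eskin: 0
Jorvik: 3.1  (via Eskin)
Wendle: 4.2  (via Jorvik)
Garth: 7.1  (via Wendle)
Orton: 7.5  (via Garth)
Brook: 8.2  (via Garth)
Shortest route: Eskin → Jorvik → Wendle → Garth → Brook = 8.2 mi.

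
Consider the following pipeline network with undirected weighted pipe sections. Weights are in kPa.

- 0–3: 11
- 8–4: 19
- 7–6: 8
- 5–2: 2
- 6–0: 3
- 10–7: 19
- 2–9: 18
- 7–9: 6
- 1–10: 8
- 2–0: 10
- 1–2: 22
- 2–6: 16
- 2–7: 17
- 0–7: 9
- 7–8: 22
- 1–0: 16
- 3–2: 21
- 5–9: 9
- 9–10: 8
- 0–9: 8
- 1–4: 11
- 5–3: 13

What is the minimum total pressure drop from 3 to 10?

27 kPa

Candidate routes:
3 → 5 → 9 → 10: 13+9+8 = 30
3 → 0 → 9 → 10: 11+8+8 = 27
3 → 0 → 7 → 9 → 10: 11+9+6+8 = 34
3 → 0 → 1 → 10: 11+16+8 = 35
Cheapest is 3 → 0 → 9 → 10 at 27 kPa.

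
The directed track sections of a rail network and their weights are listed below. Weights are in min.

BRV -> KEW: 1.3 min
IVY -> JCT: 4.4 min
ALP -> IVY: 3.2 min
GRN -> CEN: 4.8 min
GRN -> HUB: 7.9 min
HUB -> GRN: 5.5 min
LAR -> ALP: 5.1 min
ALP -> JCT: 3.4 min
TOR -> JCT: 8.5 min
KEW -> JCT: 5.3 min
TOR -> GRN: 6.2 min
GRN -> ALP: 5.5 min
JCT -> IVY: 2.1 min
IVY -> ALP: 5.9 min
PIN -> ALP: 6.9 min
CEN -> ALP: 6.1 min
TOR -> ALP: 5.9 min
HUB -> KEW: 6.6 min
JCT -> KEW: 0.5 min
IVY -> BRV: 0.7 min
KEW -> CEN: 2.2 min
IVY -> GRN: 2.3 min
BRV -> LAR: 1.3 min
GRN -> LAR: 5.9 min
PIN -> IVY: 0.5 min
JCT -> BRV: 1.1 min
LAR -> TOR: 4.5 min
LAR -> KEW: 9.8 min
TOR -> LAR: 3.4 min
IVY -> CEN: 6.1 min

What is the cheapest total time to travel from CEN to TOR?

Shortest distances from CEN:
CEN: 0
ALP: 6.1  (via CEN)
IVY: 9.3  (via ALP)
JCT: 9.5  (via ALP)
BRV: 10  (via IVY)
KEW: 10  (via JCT)
LAR: 11.3  (via BRV)
GRN: 11.6  (via IVY)
TOR: 15.8  (via LAR)
Shortest route: CEN–ALP–IVY–BRV–LAR–TOR = 15.8 min.

15.8 min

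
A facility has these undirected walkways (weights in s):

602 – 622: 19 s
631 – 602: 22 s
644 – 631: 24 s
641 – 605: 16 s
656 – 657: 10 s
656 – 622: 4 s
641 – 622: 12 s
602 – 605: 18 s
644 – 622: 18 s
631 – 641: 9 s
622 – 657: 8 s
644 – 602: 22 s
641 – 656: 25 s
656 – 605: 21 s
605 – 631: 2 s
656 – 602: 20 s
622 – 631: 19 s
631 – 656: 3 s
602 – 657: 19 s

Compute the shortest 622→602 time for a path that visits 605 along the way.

27 s

Best 622 to 605: 622–656–631–605 costing 9
Best 605 to 602: 605–602 costing 18
Total via 605: 9 + 18 = 27 s.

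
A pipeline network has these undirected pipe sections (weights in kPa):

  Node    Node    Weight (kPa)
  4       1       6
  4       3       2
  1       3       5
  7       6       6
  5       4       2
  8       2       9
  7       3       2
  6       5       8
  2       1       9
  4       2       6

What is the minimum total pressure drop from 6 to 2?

Running Dijkstra from 6:
6: 0
7: 6  (via 6)
3: 8  (via 7)
5: 8  (via 6)
4: 10  (via 3)
1: 13  (via 3)
2: 16  (via 4)
Shortest route: 6 → 7 → 3 → 4 → 2 = 16 kPa.

16 kPa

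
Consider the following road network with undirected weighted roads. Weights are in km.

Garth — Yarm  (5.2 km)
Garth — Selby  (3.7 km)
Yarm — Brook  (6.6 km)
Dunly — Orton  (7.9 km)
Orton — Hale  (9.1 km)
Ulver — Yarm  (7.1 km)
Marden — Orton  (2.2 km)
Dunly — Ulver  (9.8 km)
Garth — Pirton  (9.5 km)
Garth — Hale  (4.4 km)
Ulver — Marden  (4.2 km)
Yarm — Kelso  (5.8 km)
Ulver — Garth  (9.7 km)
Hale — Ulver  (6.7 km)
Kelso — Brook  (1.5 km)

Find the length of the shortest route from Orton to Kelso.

Compare a few routes:
Orton → Hale → Garth → Yarm → Brook → Kelso: 9.1+4.4+5.2+6.6+1.5 = 26.8
Orton → Marden → Ulver → Yarm → Brook → Kelso: 2.2+4.2+7.1+6.6+1.5 = 21.6
Orton → Hale → Garth → Yarm → Kelso: 9.1+4.4+5.2+5.8 = 24.5
Orton → Marden → Ulver → Yarm → Kelso: 2.2+4.2+7.1+5.8 = 19.3
Cheapest is Orton → Marden → Ulver → Yarm → Kelso at 19.3 km.

19.3 km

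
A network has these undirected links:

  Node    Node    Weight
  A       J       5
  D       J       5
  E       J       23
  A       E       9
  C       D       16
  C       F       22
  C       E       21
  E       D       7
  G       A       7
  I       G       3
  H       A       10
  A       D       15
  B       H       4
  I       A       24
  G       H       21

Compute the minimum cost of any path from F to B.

Running Dijkstra from F:
F: 0
C: 22  (via F)
D: 38  (via C)
E: 43  (via C)
J: 43  (via D)
A: 48  (via J)
G: 55  (via A)
H: 58  (via A)
I: 58  (via G)
B: 62  (via H)
Shortest route: F → C → D → J → A → H → B = 62.

62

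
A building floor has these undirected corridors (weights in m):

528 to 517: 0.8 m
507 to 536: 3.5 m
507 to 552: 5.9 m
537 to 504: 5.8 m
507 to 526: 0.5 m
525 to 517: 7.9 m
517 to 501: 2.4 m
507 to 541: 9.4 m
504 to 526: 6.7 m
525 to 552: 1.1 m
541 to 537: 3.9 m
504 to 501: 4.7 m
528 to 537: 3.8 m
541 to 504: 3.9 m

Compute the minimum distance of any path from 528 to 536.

18.6 m

Enumerating some paths:
528 - 517 - 525 - 552 - 507 - 536: 0.8+7.9+1.1+5.9+3.5 = 19.2
528 - 517 - 501 - 504 - 526 - 507 - 536: 0.8+2.4+4.7+6.7+0.5+3.5 = 18.6
Cheapest is 528 - 517 - 501 - 504 - 526 - 507 - 536 at 18.6 m.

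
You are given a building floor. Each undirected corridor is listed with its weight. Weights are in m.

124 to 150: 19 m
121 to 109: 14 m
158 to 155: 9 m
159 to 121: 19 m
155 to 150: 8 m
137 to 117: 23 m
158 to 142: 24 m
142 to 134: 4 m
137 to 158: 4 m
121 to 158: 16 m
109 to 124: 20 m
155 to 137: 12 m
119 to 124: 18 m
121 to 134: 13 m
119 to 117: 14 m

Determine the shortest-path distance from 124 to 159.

53 m

Compare a few routes:
124–119–117–137–158–121–159: 18+14+23+4+16+19 = 94
124–150–155–137–158–121–159: 19+8+12+4+16+19 = 78
124–150–155–158–121–159: 19+8+9+16+19 = 71
124–109–121–159: 20+14+19 = 53
Cheapest is 124–109–121–159 at 53 m.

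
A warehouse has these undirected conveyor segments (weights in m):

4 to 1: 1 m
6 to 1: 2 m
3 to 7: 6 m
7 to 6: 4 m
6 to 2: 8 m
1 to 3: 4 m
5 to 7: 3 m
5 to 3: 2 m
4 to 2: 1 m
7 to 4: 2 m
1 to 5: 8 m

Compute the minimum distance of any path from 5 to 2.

6 m

Running Dijkstra from 5:
5: 0
3: 2  (via 5)
7: 3  (via 5)
4: 5  (via 7)
1: 6  (via 3)
2: 6  (via 4)
Shortest route: 5–7–4–2 = 6 m.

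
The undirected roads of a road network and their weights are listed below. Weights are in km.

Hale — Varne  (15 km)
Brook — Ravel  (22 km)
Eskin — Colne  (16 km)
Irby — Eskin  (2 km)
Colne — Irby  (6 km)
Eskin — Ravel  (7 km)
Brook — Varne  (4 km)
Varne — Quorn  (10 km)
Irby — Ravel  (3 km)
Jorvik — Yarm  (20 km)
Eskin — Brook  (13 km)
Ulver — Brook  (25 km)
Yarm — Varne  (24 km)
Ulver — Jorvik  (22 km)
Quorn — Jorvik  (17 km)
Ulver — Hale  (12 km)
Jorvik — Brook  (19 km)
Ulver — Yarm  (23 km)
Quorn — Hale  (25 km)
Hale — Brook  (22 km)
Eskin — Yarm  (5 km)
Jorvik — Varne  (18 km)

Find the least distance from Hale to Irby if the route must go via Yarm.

Shortest Hale→Yarm: Hale → Ulver → Yarm = 35
Best Yarm to Irby: Yarm → Eskin → Irby costing 7
Total via Yarm: 35 + 7 = 42 km.

42 km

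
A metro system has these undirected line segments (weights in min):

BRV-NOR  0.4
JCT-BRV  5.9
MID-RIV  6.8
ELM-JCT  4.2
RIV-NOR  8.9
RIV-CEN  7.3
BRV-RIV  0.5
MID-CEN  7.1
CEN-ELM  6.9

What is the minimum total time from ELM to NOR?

10.5 min

Shortest distances from ELM:
ELM: 0
JCT: 4.2  (via ELM)
CEN: 6.9  (via ELM)
BRV: 10.1  (via JCT)
NOR: 10.5  (via BRV)
Shortest route: ELM → JCT → BRV → NOR = 10.5 min.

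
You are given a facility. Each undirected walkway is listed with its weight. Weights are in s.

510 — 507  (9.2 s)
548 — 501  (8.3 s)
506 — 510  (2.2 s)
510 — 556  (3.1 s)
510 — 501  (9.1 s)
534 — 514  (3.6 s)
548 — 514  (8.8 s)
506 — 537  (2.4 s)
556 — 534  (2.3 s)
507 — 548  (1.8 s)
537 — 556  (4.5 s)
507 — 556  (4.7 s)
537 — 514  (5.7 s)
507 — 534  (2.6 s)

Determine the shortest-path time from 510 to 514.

9 s

Settle nodes by increasing distance from 510:
510: 0
506: 2.2  (via 510)
556: 3.1  (via 510)
537: 4.6  (via 506)
534: 5.4  (via 556)
507: 7.8  (via 556)
514: 9  (via 534)
Shortest route: 510–556–534–514 = 9 s.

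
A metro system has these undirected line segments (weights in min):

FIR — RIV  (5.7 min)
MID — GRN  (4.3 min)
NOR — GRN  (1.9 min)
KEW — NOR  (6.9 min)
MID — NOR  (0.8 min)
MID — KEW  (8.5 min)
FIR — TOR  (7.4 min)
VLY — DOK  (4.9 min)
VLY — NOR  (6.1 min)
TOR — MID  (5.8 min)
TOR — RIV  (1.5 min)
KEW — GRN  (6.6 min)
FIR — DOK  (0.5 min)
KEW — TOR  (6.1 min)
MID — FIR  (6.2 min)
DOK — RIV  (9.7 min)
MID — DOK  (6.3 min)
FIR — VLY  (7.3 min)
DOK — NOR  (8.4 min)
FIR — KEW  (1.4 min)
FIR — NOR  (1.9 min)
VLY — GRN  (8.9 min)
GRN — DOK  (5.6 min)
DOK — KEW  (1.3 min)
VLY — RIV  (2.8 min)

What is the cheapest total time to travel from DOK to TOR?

Shortest distances from DOK:
DOK: 0
FIR: 0.5  (via DOK)
KEW: 1.3  (via DOK)
NOR: 2.4  (via FIR)
MID: 3.2  (via NOR)
GRN: 4.3  (via NOR)
VLY: 4.9  (via DOK)
RIV: 6.2  (via FIR)
TOR: 7.4  (via KEW)
Shortest route: DOK–KEW–TOR = 7.4 min.

7.4 min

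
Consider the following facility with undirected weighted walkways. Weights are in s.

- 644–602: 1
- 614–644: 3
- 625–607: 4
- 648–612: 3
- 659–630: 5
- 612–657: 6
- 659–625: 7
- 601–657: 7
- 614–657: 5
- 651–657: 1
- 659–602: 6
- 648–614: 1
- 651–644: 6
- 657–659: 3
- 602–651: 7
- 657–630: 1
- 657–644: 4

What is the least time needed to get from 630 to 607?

Enumerating some paths:
630 - 659 - 625 - 607: 5+7+4 = 16
630 - 657 - 659 - 625 - 607: 1+3+7+4 = 15
630 - 657 - 644 - 602 - 659 - 625 - 607: 1+4+1+6+7+4 = 23
The minimum is 15 s via 630 - 657 - 659 - 625 - 607.

15 s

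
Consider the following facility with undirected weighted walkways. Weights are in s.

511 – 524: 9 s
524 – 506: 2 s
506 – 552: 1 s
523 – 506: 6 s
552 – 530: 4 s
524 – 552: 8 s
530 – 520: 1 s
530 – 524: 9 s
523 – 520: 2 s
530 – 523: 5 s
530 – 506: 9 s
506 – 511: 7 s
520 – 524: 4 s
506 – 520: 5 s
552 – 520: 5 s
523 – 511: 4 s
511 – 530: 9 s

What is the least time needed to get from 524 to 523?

6 s

Compare a few routes:
524–506–523: 2+6 = 8
524–520–523: 4+2 = 6
The minimum is 6 s via 524–520–523.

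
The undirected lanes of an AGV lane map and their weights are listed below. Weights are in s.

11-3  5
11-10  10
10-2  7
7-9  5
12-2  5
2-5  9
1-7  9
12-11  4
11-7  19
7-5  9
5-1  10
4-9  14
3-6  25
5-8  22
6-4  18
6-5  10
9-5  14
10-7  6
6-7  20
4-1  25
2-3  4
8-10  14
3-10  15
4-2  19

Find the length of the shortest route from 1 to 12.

24 s

Running Dijkstra from 1:
1: 0
7: 9  (via 1)
5: 10  (via 1)
9: 14  (via 7)
10: 15  (via 7)
2: 19  (via 5)
6: 20  (via 5)
3: 23  (via 2)
12: 24  (via 2)
Shortest route: 1 → 5 → 2 → 12 = 24 s.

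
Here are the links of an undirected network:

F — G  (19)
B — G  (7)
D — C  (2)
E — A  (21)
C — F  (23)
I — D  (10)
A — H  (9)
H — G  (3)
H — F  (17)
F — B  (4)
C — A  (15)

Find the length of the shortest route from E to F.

Shortest distances from E:
E: 0
A: 21  (via E)
H: 30  (via A)
G: 33  (via H)
C: 36  (via A)
D: 38  (via C)
B: 40  (via G)
F: 44  (via B)
Shortest route: E → A → H → G → B → F = 44.

44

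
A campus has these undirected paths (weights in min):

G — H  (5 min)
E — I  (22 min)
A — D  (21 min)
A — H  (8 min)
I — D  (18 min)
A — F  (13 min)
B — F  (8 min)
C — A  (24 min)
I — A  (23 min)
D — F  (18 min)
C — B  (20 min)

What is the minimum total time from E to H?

53 min

Compare a few routes:
E–I–D–F–A–H: 22+18+18+13+8 = 79
E–I–D–F–B–C–A–H: 22+18+18+8+20+24+8 = 118
E–I–A–H: 22+23+8 = 53
E–I–D–A–H: 22+18+21+8 = 69
Cheapest is E–I–A–H at 53 min.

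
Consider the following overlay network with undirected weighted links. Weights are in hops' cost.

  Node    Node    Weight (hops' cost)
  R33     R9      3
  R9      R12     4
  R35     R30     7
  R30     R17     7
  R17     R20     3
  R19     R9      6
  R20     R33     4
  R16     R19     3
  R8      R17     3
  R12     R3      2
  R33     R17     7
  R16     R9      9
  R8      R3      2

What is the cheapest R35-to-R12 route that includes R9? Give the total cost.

28 hops' cost

Shortest R35→R9: R35–R30–R17–R33–R9 = 24
Best R9 to R12: R9–R12 costing 4
Total via R9: 24 + 4 = 28 hops' cost.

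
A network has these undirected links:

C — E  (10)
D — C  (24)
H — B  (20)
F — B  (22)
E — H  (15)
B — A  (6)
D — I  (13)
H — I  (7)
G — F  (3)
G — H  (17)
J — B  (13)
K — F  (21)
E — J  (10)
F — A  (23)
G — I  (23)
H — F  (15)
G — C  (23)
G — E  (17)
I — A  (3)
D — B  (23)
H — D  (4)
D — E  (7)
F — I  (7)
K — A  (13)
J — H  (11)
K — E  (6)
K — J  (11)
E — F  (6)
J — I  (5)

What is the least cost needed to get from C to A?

Enumerating some paths:
C–E–J–I–A: 10+10+5+3 = 28
C–E–F–I–A: 10+6+7+3 = 26
Cheapest is C–E–F–I–A at 26.

26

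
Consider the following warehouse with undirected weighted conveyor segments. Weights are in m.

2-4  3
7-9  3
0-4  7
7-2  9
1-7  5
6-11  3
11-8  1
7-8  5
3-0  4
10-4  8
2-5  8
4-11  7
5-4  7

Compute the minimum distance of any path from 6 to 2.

Candidate routes:
6 - 11 - 8 - 7 - 2: 3+1+5+9 = 18
6 - 11 - 4 - 2: 3+7+3 = 13
6 - 11 - 4 - 5 - 2: 3+7+7+8 = 25
Cheapest is 6 - 11 - 4 - 2 at 13 m.

13 m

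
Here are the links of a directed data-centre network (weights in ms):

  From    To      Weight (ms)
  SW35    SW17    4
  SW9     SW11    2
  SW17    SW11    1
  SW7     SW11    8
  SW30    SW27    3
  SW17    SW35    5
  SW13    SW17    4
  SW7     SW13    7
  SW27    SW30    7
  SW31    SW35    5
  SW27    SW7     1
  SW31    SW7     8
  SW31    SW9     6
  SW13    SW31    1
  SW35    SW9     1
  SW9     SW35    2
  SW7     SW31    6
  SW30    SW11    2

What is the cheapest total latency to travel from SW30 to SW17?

15 ms

Enumerating some paths:
SW30 → SW27 → SW7 → SW31 → SW35 → SW17: 3+1+6+5+4 = 19
SW30 → SW27 → SW7 → SW13 → SW17: 3+1+7+4 = 15
The minimum is 15 ms via SW30 → SW27 → SW7 → SW13 → SW17.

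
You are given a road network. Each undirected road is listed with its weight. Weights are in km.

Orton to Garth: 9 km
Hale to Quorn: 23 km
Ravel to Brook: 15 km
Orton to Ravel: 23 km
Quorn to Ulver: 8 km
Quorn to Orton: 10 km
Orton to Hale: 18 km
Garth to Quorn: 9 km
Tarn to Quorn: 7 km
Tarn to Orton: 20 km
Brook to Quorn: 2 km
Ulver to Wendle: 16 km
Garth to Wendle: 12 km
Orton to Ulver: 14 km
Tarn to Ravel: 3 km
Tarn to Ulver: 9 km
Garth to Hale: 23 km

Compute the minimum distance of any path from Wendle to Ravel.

28 km

Settle nodes by increasing distance from Wendle:
Wendle: 0
Garth: 12  (via Wendle)
Ulver: 16  (via Wendle)
Orton: 21  (via Garth)
Quorn: 21  (via Garth)
Brook: 23  (via Quorn)
Tarn: 25  (via Ulver)
Ravel: 28  (via Tarn)
Shortest route: Wendle → Ulver → Tarn → Ravel = 28 km.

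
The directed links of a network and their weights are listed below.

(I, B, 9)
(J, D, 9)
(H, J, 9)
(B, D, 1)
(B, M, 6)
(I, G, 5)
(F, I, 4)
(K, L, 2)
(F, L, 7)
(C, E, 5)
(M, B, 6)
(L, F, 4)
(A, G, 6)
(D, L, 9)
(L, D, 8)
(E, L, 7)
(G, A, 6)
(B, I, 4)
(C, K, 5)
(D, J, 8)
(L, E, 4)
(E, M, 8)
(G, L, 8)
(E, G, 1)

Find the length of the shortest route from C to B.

19

Enumerating some paths:
C–K–L–F–I–B: 5+2+4+4+9 = 24
C–E–L–F–I–B: 5+7+4+4+9 = 29
C–K–L–E–M–B: 5+2+4+8+6 = 25
C–E–M–B: 5+8+6 = 19
The minimum is 19 via C–E–M–B.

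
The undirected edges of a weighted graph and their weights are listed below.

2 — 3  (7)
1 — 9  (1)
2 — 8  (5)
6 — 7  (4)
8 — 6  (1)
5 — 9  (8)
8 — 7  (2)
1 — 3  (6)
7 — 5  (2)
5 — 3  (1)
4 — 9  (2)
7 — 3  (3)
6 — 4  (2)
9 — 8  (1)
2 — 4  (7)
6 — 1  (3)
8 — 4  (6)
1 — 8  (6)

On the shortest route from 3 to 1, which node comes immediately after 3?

Enumerating some paths:
3–5–7–8–9–1: 1+2+2+1+1 = 7
3–7–8–9–1: 3+2+1+1 = 7
3–1: 6 = 6
3–7–8–6–1: 3+2+1+3 = 9
The minimum is 6 via 3–1.
So from 3 the first move is to 1.

1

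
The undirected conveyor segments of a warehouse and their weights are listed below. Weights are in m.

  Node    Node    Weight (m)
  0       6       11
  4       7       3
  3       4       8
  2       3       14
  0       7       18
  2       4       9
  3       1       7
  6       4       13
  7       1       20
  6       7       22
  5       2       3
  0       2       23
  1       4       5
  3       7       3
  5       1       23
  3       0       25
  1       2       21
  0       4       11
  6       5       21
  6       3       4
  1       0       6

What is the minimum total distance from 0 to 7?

Candidate routes:
0–1–3–7: 6+7+3 = 16
0–4–7: 11+3 = 14
Cheapest is 0–4–7 at 14 m.

14 m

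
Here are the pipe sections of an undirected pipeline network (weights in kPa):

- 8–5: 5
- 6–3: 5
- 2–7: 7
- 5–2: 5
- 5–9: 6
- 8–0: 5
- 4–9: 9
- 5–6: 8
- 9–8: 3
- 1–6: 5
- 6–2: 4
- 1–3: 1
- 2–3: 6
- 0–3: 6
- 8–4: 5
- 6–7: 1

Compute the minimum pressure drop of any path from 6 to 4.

18 kPa

Shortest distances from 6:
6: 0
7: 1  (via 6)
2: 4  (via 6)
1: 5  (via 6)
3: 5  (via 6)
5: 8  (via 6)
0: 11  (via 3)
8: 13  (via 5)
9: 14  (via 5)
4: 18  (via 8)
Shortest route: 6 → 5 → 8 → 4 = 18 kPa.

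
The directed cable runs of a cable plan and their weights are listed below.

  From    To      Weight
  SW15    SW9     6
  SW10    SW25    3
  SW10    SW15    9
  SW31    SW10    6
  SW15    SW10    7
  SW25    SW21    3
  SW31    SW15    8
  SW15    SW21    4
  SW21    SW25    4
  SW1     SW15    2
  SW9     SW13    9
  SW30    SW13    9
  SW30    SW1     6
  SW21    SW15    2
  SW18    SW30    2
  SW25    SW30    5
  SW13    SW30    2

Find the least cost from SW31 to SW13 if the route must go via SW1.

37

Shortest SW31→SW1: SW31–SW10–SW25–SW30–SW1 = 20
Best SW1 to SW13: SW1–SW15–SW9–SW13 costing 17
Total via SW1: 20 + 17 = 37.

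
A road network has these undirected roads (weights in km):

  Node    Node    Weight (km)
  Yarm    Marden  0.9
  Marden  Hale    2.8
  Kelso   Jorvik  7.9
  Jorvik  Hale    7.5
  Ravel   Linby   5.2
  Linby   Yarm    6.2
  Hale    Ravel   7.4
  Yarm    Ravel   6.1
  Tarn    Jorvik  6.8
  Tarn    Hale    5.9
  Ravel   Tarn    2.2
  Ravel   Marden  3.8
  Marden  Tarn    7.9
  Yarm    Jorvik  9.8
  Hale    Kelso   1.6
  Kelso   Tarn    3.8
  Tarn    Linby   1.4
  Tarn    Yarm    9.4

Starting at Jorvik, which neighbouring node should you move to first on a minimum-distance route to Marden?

Enumerating some paths:
Jorvik–Yarm–Marden: 9.8+0.9 = 10.7
Jorvik–Hale–Marden: 7.5+2.8 = 10.3
The minimum is 10.3 km via Jorvik–Hale–Marden.
So from Jorvik the first move is to Hale.

Hale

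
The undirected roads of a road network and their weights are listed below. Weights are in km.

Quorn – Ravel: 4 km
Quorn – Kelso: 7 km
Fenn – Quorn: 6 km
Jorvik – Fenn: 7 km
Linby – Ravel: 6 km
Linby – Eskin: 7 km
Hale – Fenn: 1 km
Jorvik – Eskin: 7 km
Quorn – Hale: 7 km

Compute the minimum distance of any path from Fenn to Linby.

Settle nodes by increasing distance from Fenn:
Fenn: 0
Hale: 1  (via Fenn)
Quorn: 6  (via Fenn)
Jorvik: 7  (via Fenn)
Ravel: 10  (via Quorn)
Kelso: 13  (via Quorn)
Eskin: 14  (via Jorvik)
Linby: 16  (via Ravel)
Shortest route: Fenn → Quorn → Ravel → Linby = 16 km.

16 km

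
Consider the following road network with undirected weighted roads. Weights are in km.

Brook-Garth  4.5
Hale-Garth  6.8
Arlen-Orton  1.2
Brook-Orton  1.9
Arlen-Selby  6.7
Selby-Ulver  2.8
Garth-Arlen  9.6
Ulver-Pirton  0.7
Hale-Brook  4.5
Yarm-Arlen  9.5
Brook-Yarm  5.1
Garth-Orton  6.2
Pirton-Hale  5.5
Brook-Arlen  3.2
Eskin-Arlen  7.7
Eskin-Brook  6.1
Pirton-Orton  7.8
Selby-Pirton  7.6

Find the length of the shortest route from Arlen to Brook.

3.1 km

Enumerating some paths:
Arlen - Brook: 3.2 = 3.2
Arlen - Orton - Brook: 1.2+1.9 = 3.1
The minimum is 3.1 km via Arlen - Orton - Brook.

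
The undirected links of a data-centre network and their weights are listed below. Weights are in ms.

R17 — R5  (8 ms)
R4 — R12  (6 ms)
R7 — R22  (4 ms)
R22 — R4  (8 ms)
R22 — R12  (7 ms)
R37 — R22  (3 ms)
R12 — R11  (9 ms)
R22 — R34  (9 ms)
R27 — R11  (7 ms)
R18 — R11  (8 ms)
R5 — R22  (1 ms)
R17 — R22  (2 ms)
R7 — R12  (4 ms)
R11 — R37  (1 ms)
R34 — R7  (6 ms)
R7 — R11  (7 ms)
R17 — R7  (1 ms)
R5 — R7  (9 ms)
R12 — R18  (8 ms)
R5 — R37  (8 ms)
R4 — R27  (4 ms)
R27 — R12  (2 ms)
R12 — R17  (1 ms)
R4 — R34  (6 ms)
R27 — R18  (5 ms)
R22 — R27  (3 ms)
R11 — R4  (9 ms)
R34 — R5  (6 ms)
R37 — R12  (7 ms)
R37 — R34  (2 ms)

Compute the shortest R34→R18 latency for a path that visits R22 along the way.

Shortest R34→R22: R34–R37–R22 = 5
Best R22 to R18: R22–R27–R18 costing 8
Total via R22: 5 + 8 = 13 ms.

13 ms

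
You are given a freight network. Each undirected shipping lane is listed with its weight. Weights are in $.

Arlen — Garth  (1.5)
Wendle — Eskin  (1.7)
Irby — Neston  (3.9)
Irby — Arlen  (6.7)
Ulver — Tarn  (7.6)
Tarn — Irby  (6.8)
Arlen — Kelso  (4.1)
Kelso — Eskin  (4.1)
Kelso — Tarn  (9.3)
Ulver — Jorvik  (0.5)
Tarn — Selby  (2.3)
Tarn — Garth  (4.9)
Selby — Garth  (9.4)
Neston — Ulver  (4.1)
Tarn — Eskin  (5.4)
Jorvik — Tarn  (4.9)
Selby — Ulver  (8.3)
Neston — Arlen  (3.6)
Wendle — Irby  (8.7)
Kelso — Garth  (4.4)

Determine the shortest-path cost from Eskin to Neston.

$11.8

Compare a few routes:
Eskin - Kelso - Arlen - Neston: 4.1+4.1+3.6 = 11.8
Eskin - Kelso - Garth - Arlen - Neston: 4.1+4.4+1.5+3.6 = 13.6
Cheapest is Eskin - Kelso - Arlen - Neston at $11.8.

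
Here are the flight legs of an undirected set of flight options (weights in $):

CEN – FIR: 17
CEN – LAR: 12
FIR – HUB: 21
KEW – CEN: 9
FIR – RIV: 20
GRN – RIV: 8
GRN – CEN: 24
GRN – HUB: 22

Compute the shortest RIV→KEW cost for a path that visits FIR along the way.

Best RIV to FIR: RIV → FIR costing 20
Best FIR to KEW: FIR → CEN → KEW costing 26
Total via FIR: 20 + 26 = $46.

$46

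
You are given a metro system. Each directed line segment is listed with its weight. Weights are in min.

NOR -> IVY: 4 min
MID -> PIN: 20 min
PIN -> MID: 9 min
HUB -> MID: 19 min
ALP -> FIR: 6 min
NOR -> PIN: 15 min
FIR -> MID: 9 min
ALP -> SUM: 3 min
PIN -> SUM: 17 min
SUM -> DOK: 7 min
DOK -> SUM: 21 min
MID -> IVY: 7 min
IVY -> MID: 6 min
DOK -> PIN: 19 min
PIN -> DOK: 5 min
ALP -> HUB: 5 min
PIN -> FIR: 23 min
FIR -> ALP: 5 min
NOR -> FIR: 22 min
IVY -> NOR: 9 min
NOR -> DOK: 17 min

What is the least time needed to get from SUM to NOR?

Compare a few routes:
SUM–DOK–PIN–MID–IVY–NOR: 7+19+9+7+9 = 51
SUM–DOK–PIN–FIR–MID–IVY–NOR: 7+19+23+9+7+9 = 74
SUM–DOK–PIN–FIR–ALP–HUB–MID–IVY–NOR: 7+19+23+5+5+19+7+9 = 94
The minimum is 51 min via SUM–DOK–PIN–MID–IVY–NOR.

51 min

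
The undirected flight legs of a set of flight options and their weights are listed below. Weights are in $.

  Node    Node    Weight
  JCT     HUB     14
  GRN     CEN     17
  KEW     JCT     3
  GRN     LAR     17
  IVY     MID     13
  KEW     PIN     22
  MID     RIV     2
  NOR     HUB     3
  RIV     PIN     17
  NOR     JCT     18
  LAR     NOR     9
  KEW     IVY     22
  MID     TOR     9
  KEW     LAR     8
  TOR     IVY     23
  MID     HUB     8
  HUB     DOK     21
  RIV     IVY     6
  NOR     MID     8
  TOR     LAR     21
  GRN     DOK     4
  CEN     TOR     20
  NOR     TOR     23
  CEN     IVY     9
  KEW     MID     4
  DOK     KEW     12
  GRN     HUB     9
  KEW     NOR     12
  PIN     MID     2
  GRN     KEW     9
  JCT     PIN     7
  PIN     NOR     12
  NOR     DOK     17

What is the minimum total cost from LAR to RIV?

$14

Compare a few routes:
LAR–KEW–MID–RIV: 8+4+2 = 14
LAR–NOR–HUB–MID–RIV: 9+3+8+2 = 22
LAR–NOR–MID–RIV: 9+8+2 = 19
Cheapest is LAR–KEW–MID–RIV at $14.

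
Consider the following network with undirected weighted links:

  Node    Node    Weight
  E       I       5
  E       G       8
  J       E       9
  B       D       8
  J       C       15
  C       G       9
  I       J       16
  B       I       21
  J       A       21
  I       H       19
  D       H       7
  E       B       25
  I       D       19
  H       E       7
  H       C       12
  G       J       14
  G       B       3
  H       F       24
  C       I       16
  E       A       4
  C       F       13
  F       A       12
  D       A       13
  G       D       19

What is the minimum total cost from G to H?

Compare a few routes:
G - E - H: 8+7 = 15
G - B - D - H: 3+8+7 = 18
Cheapest is G - E - H at 15.

15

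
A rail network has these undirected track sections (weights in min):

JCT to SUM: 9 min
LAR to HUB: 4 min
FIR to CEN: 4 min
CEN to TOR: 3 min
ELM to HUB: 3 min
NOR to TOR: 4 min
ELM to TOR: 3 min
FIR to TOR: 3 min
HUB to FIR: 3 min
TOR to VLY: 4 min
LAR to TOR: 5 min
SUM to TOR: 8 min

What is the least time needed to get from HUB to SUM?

Candidate routes:
HUB - FIR - CEN - TOR - SUM: 3+4+3+8 = 18
HUB - LAR - TOR - SUM: 4+5+8 = 17
HUB - ELM - TOR - SUM: 3+3+8 = 14
Cheapest is HUB - ELM - TOR - SUM at 14 min.

14 min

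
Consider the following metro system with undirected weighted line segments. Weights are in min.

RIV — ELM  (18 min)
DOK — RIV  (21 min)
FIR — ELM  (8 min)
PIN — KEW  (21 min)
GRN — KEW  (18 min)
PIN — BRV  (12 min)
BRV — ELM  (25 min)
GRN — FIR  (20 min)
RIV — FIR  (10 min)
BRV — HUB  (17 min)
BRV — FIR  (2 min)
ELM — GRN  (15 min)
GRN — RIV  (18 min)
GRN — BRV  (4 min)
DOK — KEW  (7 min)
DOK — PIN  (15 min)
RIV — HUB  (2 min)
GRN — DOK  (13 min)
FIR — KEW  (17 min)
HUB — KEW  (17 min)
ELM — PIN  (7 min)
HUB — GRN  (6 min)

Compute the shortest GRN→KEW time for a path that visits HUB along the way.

23 min

Shortest GRN→HUB: GRN–HUB = 6
Shortest HUB→KEW: HUB–KEW = 17
Total via HUB: 6 + 17 = 23 min.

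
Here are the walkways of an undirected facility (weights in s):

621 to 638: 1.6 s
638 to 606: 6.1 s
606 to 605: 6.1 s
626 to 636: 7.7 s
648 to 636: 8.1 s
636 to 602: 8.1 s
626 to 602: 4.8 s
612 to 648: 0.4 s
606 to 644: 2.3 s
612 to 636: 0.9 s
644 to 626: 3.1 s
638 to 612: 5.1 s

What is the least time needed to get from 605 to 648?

17.7 s

Running Dijkstra from 605:
605: 0
606: 6.1  (via 605)
644: 8.4  (via 606)
626: 11.5  (via 644)
638: 12.2  (via 606)
621: 13.8  (via 638)
602: 16.3  (via 626)
612: 17.3  (via 638)
648: 17.7  (via 612)
Shortest route: 605–606–638–612–648 = 17.7 s.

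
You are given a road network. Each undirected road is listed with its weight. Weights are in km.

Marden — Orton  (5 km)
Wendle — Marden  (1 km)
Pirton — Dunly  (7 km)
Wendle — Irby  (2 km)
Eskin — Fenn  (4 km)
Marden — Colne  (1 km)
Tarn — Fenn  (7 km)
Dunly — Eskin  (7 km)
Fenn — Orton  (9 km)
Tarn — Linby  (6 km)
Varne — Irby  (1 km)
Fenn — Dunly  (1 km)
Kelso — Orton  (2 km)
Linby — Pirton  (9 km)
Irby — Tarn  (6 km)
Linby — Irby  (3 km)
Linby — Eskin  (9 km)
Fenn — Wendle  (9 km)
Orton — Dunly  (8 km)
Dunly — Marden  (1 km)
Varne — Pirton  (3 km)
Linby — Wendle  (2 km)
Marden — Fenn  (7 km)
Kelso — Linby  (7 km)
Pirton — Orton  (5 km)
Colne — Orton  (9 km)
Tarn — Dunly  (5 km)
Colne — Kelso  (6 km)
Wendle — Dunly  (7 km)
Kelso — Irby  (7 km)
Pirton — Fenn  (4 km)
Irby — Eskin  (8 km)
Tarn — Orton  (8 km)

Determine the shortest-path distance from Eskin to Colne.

7 km

Enumerating some paths:
Eskin → Dunly → Marden → Colne: 7+1+1 = 9
Eskin → Irby → Wendle → Marden → Colne: 8+2+1+1 = 12
Eskin → Fenn → Dunly → Marden → Colne: 4+1+1+1 = 7
The minimum is 7 km via Eskin → Fenn → Dunly → Marden → Colne.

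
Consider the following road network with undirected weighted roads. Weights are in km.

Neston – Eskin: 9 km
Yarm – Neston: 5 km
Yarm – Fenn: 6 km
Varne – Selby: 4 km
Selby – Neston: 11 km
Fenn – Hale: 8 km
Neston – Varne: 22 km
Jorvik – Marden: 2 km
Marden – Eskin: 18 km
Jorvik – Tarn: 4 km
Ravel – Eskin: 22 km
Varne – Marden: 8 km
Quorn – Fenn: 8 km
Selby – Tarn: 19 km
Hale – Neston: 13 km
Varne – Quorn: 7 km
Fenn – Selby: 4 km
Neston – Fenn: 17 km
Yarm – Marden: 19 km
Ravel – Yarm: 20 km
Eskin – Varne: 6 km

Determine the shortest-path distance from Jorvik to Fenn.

18 km

Shortest distances from Jorvik:
Jorvik: 0
Marden: 2  (via Jorvik)
Tarn: 4  (via Jorvik)
Varne: 10  (via Marden)
Selby: 14  (via Varne)
Eskin: 16  (via Varne)
Quorn: 17  (via Varne)
Fenn: 18  (via Selby)
Shortest route: Jorvik → Marden → Varne → Selby → Fenn = 18 km.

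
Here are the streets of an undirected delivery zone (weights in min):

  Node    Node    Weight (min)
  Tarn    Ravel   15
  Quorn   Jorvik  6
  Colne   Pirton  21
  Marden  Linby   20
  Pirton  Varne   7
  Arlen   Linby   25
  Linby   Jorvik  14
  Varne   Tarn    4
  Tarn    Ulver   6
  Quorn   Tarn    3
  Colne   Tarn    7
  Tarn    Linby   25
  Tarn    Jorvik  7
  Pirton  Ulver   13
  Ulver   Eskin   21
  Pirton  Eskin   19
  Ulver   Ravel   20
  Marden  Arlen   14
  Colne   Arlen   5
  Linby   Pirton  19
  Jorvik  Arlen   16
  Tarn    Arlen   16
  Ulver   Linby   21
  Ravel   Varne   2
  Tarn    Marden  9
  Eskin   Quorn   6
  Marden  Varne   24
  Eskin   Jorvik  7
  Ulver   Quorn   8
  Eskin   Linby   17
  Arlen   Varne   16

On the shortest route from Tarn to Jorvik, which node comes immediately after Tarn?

Jorvik

Candidate routes:
Tarn - Jorvik: 7 = 7
Tarn - Quorn - Jorvik: 3+6 = 9
Cheapest is Tarn - Jorvik at 7 min.
So from Tarn the first move is to Jorvik.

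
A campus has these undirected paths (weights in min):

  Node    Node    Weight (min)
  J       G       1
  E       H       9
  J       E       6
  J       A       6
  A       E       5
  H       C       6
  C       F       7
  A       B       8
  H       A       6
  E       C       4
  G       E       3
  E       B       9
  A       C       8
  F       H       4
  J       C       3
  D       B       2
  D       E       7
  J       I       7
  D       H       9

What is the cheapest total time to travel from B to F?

Running Dijkstra from B:
B: 0
D: 2  (via B)
A: 8  (via B)
E: 9  (via B)
H: 11  (via D)
G: 12  (via E)
C: 13  (via E)
J: 13  (via G)
F: 15  (via H)
Shortest route: B → D → H → F = 15 min.

15 min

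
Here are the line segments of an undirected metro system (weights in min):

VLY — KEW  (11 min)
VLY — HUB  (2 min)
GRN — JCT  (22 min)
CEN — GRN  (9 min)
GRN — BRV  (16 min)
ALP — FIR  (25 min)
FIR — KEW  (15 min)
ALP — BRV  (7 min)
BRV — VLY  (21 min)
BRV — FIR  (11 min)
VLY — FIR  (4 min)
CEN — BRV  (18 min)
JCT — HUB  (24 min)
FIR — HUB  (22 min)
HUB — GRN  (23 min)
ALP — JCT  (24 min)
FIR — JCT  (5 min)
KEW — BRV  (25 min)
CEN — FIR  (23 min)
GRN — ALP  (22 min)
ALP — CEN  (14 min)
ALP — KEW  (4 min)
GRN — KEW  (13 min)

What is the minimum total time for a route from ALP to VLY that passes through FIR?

Shortest ALP→FIR: ALP → BRV → FIR = 18
Shortest FIR→VLY: FIR → VLY = 4
Total via FIR: 18 + 4 = 22 min.

22 min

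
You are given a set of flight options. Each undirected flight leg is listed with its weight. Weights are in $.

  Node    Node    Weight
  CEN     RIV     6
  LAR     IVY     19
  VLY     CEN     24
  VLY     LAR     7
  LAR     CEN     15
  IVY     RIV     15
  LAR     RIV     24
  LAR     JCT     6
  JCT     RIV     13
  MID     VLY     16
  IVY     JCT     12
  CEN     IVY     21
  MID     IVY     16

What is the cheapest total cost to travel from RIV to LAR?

Shortest distances from RIV:
RIV: 0
CEN: 6  (via RIV)
JCT: 13  (via RIV)
IVY: 15  (via RIV)
LAR: 19  (via JCT)
Shortest route: RIV–JCT–LAR = $19.

$19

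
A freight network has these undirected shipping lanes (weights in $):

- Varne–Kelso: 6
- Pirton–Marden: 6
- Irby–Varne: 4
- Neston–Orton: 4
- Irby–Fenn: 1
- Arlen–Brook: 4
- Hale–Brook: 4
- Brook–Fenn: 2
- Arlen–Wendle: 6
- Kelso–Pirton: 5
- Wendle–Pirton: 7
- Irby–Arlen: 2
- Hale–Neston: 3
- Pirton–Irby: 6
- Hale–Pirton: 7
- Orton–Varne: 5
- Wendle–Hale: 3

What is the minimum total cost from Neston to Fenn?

$9

Enumerating some paths:
Neston - Hale - Brook - Fenn: 3+4+2 = 9
Neston - Hale - Wendle - Arlen - Irby - Fenn: 3+3+6+2+1 = 15
Neston - Hale - Brook - Arlen - Irby - Fenn: 3+4+4+2+1 = 14
Neston - Orton - Varne - Irby - Fenn: 4+5+4+1 = 14
The minimum is $9 via Neston - Hale - Brook - Fenn.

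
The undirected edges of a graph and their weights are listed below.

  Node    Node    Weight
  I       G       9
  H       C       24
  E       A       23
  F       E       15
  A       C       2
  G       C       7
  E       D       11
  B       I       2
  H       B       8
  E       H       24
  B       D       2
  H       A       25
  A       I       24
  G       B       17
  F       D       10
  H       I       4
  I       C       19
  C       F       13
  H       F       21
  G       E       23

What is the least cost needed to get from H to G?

Running Dijkstra from H:
H: 0
I: 4  (via H)
B: 6  (via I)
D: 8  (via B)
G: 13  (via I)
Shortest route: H–I–G = 13.

13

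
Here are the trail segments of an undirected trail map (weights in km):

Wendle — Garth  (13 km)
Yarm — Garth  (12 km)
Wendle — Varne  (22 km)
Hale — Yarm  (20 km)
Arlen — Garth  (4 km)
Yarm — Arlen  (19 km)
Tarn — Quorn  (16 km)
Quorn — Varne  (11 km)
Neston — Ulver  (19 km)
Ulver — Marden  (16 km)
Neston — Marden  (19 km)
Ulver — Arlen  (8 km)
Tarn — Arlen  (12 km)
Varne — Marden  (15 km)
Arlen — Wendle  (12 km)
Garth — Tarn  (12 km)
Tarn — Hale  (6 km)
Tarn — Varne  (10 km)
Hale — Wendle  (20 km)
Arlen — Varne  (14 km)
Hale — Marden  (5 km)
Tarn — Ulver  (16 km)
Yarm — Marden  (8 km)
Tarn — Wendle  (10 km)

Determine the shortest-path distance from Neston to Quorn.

Compare a few routes:
Neston → Marden → Varne → Quorn: 19+15+11 = 45
Neston → Marden → Hale → Tarn → Quorn: 19+5+6+16 = 46
The minimum is 45 km via Neston → Marden → Varne → Quorn.

45 km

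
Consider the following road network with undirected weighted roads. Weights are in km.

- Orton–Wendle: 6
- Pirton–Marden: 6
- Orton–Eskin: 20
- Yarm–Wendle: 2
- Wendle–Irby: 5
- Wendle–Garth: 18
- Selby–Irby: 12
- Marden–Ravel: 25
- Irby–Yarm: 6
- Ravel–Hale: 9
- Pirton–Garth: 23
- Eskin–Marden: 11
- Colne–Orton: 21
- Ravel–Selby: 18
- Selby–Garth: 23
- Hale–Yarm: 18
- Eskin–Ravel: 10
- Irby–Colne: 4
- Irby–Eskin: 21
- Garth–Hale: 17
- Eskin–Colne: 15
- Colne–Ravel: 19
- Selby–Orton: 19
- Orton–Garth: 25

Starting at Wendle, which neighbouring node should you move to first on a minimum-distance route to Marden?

Enumerating some paths:
Wendle–Irby–Eskin–Marden: 5+21+11 = 37
Wendle–Irby–Colne–Eskin–Marden: 5+4+15+11 = 35
Cheapest is Wendle–Irby–Colne–Eskin–Marden at 35 km.
So from Wendle the first move is to Irby.

Irby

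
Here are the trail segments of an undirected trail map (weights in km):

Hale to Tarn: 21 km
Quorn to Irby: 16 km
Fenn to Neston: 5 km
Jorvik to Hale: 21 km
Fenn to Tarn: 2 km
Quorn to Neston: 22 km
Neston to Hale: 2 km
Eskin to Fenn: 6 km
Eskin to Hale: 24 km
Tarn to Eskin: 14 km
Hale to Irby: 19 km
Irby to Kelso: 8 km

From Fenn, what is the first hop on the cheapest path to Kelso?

Candidate routes:
Fenn - Neston - Quorn - Irby - Kelso: 5+22+16+8 = 51
Fenn - Tarn - Hale - Irby - Kelso: 2+21+19+8 = 50
Fenn - Neston - Hale - Irby - Kelso: 5+2+19+8 = 34
Cheapest is Fenn - Neston - Hale - Irby - Kelso at 34 km.
So from Fenn the first move is to Neston.

Neston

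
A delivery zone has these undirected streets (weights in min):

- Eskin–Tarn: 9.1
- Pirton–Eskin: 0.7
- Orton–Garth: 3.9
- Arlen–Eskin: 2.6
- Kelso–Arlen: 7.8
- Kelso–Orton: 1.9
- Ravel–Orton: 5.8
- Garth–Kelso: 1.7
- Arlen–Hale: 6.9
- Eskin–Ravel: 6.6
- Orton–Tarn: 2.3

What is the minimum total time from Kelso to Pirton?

11.1 min

Enumerating some paths:
Kelso → Orton → Ravel → Eskin → Pirton: 1.9+5.8+6.6+0.7 = 15
Kelso → Orton → Tarn → Eskin → Pirton: 1.9+2.3+9.1+0.7 = 14
Kelso → Arlen → Eskin → Pirton: 7.8+2.6+0.7 = 11.1
The minimum is 11.1 min via Kelso → Arlen → Eskin → Pirton.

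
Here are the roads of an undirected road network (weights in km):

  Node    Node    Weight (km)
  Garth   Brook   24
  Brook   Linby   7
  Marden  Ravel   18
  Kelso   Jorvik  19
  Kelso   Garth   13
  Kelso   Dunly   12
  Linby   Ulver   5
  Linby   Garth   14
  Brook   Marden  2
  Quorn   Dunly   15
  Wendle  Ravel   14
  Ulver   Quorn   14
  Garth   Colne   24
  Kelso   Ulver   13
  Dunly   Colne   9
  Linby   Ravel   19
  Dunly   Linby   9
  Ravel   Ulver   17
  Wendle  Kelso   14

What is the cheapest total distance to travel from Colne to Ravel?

Compare a few routes:
Colne–Dunly–Linby–Brook–Marden–Ravel: 9+9+7+2+18 = 45
Colne–Dunly–Linby–Ulver–Ravel: 9+9+5+17 = 40
Colne–Dunly–Linby–Ravel: 9+9+19 = 37
Cheapest is Colne–Dunly–Linby–Ravel at 37 km.

37 km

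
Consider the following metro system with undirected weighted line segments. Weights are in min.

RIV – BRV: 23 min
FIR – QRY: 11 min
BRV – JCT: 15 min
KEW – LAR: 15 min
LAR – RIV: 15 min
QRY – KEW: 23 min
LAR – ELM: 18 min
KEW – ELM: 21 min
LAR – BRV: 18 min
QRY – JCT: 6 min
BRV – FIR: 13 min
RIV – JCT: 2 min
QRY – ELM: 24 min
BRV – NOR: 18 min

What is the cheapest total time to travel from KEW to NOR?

51 min

Settle nodes by increasing distance from KEW:
KEW: 0
LAR: 15  (via KEW)
ELM: 21  (via KEW)
QRY: 23  (via KEW)
JCT: 29  (via QRY)
RIV: 30  (via LAR)
BRV: 33  (via LAR)
FIR: 34  (via QRY)
NOR: 51  (via BRV)
Shortest route: KEW → LAR → BRV → NOR = 51 min.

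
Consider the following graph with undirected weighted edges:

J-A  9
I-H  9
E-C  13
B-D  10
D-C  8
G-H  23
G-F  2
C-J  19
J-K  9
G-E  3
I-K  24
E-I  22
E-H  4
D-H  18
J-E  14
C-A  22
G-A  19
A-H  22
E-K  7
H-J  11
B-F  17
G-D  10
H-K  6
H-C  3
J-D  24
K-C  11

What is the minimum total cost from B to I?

Enumerating some paths:
B–F–G–E–H–I: 17+2+3+4+9 = 35
B–D–G–E–H–I: 10+10+3+4+9 = 36
B–D–C–H–I: 10+8+3+9 = 30
B–D–H–I: 10+18+9 = 37
Cheapest is B–D–C–H–I at 30.

30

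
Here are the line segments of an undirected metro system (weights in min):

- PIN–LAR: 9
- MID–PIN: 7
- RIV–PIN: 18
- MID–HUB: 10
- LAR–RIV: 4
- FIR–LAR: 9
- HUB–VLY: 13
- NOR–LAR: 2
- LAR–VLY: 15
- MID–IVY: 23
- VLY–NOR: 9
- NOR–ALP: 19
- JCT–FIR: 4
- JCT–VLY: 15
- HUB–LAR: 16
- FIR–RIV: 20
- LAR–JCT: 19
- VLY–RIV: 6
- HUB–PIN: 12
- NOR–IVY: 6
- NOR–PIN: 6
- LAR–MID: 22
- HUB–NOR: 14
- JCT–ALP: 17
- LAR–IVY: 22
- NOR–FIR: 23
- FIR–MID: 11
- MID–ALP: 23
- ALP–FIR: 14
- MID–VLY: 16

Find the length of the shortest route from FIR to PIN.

17 min

Compare a few routes:
FIR–LAR–NOR–PIN: 9+2+6 = 17
FIR–LAR–PIN: 9+9 = 18
The minimum is 17 min via FIR–LAR–NOR–PIN.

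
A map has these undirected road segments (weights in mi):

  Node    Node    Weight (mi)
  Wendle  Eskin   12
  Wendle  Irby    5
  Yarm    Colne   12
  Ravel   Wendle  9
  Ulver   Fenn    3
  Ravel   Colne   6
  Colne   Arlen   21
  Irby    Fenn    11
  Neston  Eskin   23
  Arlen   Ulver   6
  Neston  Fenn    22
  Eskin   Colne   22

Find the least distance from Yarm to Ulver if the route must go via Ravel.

46 mi

Best Yarm to Ravel: Yarm → Colne → Ravel costing 18
Best Ravel to Ulver: Ravel → Wendle → Irby → Fenn → Ulver costing 28
Total via Ravel: 18 + 28 = 46 mi.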